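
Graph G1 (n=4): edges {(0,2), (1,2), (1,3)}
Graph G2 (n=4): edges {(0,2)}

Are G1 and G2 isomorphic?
No, not isomorphic

The graphs are NOT isomorphic.

Connected components of G1: 1 component(s) with vertex sets [[0, 1, 2, 3]], sizes [4].
Connected components of G2: 3 component(s) with vertex sets [[1], [3], [0, 2]], sizes [1, 1, 2].
The number of connected components (and the multiset of component sizes) is an isomorphism invariant — an isomorphism maps each component of G1 bijectively onto a component of G2. Since G1 has 1 component(s) and G2 has 3, they cannot be isomorphic.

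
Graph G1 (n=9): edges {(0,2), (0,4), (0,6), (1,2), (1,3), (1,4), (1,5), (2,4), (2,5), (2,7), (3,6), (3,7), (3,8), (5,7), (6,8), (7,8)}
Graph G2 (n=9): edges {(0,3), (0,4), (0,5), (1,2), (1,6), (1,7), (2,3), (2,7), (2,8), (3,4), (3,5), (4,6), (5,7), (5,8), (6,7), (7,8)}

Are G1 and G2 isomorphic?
Yes, isomorphic

The graphs are isomorphic.
One valid mapping φ: V(G1) → V(G2): 0→6, 1→2, 2→7, 3→3, 4→1, 5→8, 6→4, 7→5, 8→0

Verify φ preserves adjacency — for each edge of G1, its image is an edge of G2:
  (0,2) → (φ(0),φ(2)) = (6,7) ∈ E(G2) ✓
  (0,4) → (φ(0),φ(4)) = (1,6) ∈ E(G2) ✓
  (0,6) → (φ(0),φ(6)) = (4,6) ∈ E(G2) ✓
  (1,2) → (φ(1),φ(2)) = (2,7) ∈ E(G2) ✓
  (1,3) → (φ(1),φ(3)) = (2,3) ∈ E(G2) ✓
  (1,4) → (φ(1),φ(4)) = (1,2) ∈ E(G2) ✓
  (1,5) → (φ(1),φ(5)) = (2,8) ∈ E(G2) ✓
  (2,4) → (φ(2),φ(4)) = (1,7) ∈ E(G2) ✓
  (2,5) → (φ(2),φ(5)) = (7,8) ∈ E(G2) ✓
  (2,7) → (φ(2),φ(7)) = (5,7) ∈ E(G2) ✓
  (3,6) → (φ(3),φ(6)) = (3,4) ∈ E(G2) ✓
  (3,7) → (φ(3),φ(7)) = (3,5) ∈ E(G2) ✓
  (3,8) → (φ(3),φ(8)) = (0,3) ∈ E(G2) ✓
  (5,7) → (φ(5),φ(7)) = (5,8) ∈ E(G2) ✓
  (6,8) → (φ(6),φ(8)) = (0,4) ∈ E(G2) ✓
  (7,8) → (φ(7),φ(8)) = (0,5) ∈ E(G2) ✓
All 16 edges of G1 map to edges of G2, and |E(G1)| = |E(G2)| = 16, so φ is a bijection on edges as well as vertices. Hence G1 ≅ G2.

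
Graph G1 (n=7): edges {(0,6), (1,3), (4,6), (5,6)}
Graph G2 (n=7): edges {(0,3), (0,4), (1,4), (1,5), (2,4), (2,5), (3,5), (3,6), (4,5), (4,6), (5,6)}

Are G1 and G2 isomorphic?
No, not isomorphic

The graphs are NOT isomorphic.

Connected components of G1: 3 component(s) with vertex sets [[2], [1, 3], [0, 4, 5, 6]], sizes [1, 2, 4].
Connected components of G2: 1 component(s) with vertex sets [[0, 1, 2, 3, 4, 5, 6]], sizes [7].
The number of connected components (and the multiset of component sizes) is an isomorphism invariant — an isomorphism maps each component of G1 bijectively onto a component of G2. Since G1 has 3 component(s) and G2 has 1, they cannot be isomorphic.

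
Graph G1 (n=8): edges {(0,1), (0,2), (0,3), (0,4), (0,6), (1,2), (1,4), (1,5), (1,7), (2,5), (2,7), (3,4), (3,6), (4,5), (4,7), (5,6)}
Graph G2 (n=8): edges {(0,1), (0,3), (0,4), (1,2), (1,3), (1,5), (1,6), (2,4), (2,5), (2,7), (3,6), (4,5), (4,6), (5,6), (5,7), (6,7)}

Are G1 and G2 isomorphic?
Yes, isomorphic

The graphs are isomorphic.
One valid mapping φ: V(G1) → V(G2): 0→1, 1→5, 2→2, 3→3, 4→6, 5→4, 6→0, 7→7

Verify φ preserves adjacency — for each edge of G1, its image is an edge of G2:
  (0,1) → (φ(0),φ(1)) = (1,5) ∈ E(G2) ✓
  (0,2) → (φ(0),φ(2)) = (1,2) ∈ E(G2) ✓
  (0,3) → (φ(0),φ(3)) = (1,3) ∈ E(G2) ✓
  (0,4) → (φ(0),φ(4)) = (1,6) ∈ E(G2) ✓
  (0,6) → (φ(0),φ(6)) = (0,1) ∈ E(G2) ✓
  (1,2) → (φ(1),φ(2)) = (2,5) ∈ E(G2) ✓
  (1,4) → (φ(1),φ(4)) = (5,6) ∈ E(G2) ✓
  (1,5) → (φ(1),φ(5)) = (4,5) ∈ E(G2) ✓
  (1,7) → (φ(1),φ(7)) = (5,7) ∈ E(G2) ✓
  (2,5) → (φ(2),φ(5)) = (2,4) ∈ E(G2) ✓
  (2,7) → (φ(2),φ(7)) = (2,7) ∈ E(G2) ✓
  (3,4) → (φ(3),φ(4)) = (3,6) ∈ E(G2) ✓
  (3,6) → (φ(3),φ(6)) = (0,3) ∈ E(G2) ✓
  (4,5) → (φ(4),φ(5)) = (4,6) ∈ E(G2) ✓
  (4,7) → (φ(4),φ(7)) = (6,7) ∈ E(G2) ✓
  (5,6) → (φ(5),φ(6)) = (0,4) ∈ E(G2) ✓
All 16 edges of G1 map to edges of G2, and |E(G1)| = |E(G2)| = 16, so φ is a bijection on edges as well as vertices. Hence G1 ≅ G2.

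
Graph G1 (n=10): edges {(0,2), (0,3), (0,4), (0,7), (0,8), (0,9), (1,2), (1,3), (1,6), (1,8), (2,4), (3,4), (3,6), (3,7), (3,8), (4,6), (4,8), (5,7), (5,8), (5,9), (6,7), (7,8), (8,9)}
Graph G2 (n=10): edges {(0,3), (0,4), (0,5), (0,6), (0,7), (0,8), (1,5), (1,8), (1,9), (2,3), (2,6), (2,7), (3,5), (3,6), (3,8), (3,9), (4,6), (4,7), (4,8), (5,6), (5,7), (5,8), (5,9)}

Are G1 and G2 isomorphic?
Yes, isomorphic

The graphs are isomorphic.
One valid mapping φ: V(G1) → V(G2): 0→3, 1→7, 2→2, 3→0, 4→6, 5→1, 6→4, 7→8, 8→5, 9→9

Verify φ preserves adjacency — for each edge of G1, its image is an edge of G2:
  (0,2) → (φ(0),φ(2)) = (2,3) ∈ E(G2) ✓
  (0,3) → (φ(0),φ(3)) = (0,3) ∈ E(G2) ✓
  (0,4) → (φ(0),φ(4)) = (3,6) ∈ E(G2) ✓
  (0,7) → (φ(0),φ(7)) = (3,8) ∈ E(G2) ✓
  (0,8) → (φ(0),φ(8)) = (3,5) ∈ E(G2) ✓
  (0,9) → (φ(0),φ(9)) = (3,9) ∈ E(G2) ✓
  (1,2) → (φ(1),φ(2)) = (2,7) ∈ E(G2) ✓
  (1,3) → (φ(1),φ(3)) = (0,7) ∈ E(G2) ✓
  (1,6) → (φ(1),φ(6)) = (4,7) ∈ E(G2) ✓
  (1,8) → (φ(1),φ(8)) = (5,7) ∈ E(G2) ✓
  (2,4) → (φ(2),φ(4)) = (2,6) ∈ E(G2) ✓
  (3,4) → (φ(3),φ(4)) = (0,6) ∈ E(G2) ✓
  (3,6) → (φ(3),φ(6)) = (0,4) ∈ E(G2) ✓
  (3,7) → (φ(3),φ(7)) = (0,8) ∈ E(G2) ✓
  (3,8) → (φ(3),φ(8)) = (0,5) ∈ E(G2) ✓
  (4,6) → (φ(4),φ(6)) = (4,6) ∈ E(G2) ✓
  (4,8) → (φ(4),φ(8)) = (5,6) ∈ E(G2) ✓
  (5,7) → (φ(5),φ(7)) = (1,8) ∈ E(G2) ✓
  (5,8) → (φ(5),φ(8)) = (1,5) ∈ E(G2) ✓
  (5,9) → (φ(5),φ(9)) = (1,9) ∈ E(G2) ✓
  (6,7) → (φ(6),φ(7)) = (4,8) ∈ E(G2) ✓
  (7,8) → (φ(7),φ(8)) = (5,8) ∈ E(G2) ✓
  (8,9) → (φ(8),φ(9)) = (5,9) ∈ E(G2) ✓
All 23 edges of G1 map to edges of G2, and |E(G1)| = |E(G2)| = 23, so φ is a bijection on edges as well as vertices. Hence G1 ≅ G2.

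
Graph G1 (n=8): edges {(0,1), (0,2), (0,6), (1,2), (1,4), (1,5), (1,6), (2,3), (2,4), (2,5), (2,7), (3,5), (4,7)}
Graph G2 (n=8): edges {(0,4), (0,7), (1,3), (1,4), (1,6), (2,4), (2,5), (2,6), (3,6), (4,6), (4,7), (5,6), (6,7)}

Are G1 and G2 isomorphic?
Yes, isomorphic

The graphs are isomorphic.
One valid mapping φ: V(G1) → V(G2): 0→7, 1→4, 2→6, 3→3, 4→2, 5→1, 6→0, 7→5

Verify φ preserves adjacency — for each edge of G1, its image is an edge of G2:
  (0,1) → (φ(0),φ(1)) = (4,7) ∈ E(G2) ✓
  (0,2) → (φ(0),φ(2)) = (6,7) ∈ E(G2) ✓
  (0,6) → (φ(0),φ(6)) = (0,7) ∈ E(G2) ✓
  (1,2) → (φ(1),φ(2)) = (4,6) ∈ E(G2) ✓
  (1,4) → (φ(1),φ(4)) = (2,4) ∈ E(G2) ✓
  (1,5) → (φ(1),φ(5)) = (1,4) ∈ E(G2) ✓
  (1,6) → (φ(1),φ(6)) = (0,4) ∈ E(G2) ✓
  (2,3) → (φ(2),φ(3)) = (3,6) ∈ E(G2) ✓
  (2,4) → (φ(2),φ(4)) = (2,6) ∈ E(G2) ✓
  (2,5) → (φ(2),φ(5)) = (1,6) ∈ E(G2) ✓
  (2,7) → (φ(2),φ(7)) = (5,6) ∈ E(G2) ✓
  (3,5) → (φ(3),φ(5)) = (1,3) ∈ E(G2) ✓
  (4,7) → (φ(4),φ(7)) = (2,5) ∈ E(G2) ✓
All 13 edges of G1 map to edges of G2, and |E(G1)| = |E(G2)| = 13, so φ is a bijection on edges as well as vertices. Hence G1 ≅ G2.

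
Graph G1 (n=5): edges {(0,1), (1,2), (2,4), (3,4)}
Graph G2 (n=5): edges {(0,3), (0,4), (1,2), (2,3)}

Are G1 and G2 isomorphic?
Yes, isomorphic

The graphs are isomorphic.
One valid mapping φ: V(G1) → V(G2): 0→4, 1→0, 2→3, 3→1, 4→2

Verify φ preserves adjacency — for each edge of G1, its image is an edge of G2:
  (0,1) → (φ(0),φ(1)) = (0,4) ∈ E(G2) ✓
  (1,2) → (φ(1),φ(2)) = (0,3) ∈ E(G2) ✓
  (2,4) → (φ(2),φ(4)) = (2,3) ∈ E(G2) ✓
  (3,4) → (φ(3),φ(4)) = (1,2) ∈ E(G2) ✓
All 4 edges of G1 map to edges of G2, and |E(G1)| = |E(G2)| = 4, so φ is a bijection on edges as well as vertices. Hence G1 ≅ G2.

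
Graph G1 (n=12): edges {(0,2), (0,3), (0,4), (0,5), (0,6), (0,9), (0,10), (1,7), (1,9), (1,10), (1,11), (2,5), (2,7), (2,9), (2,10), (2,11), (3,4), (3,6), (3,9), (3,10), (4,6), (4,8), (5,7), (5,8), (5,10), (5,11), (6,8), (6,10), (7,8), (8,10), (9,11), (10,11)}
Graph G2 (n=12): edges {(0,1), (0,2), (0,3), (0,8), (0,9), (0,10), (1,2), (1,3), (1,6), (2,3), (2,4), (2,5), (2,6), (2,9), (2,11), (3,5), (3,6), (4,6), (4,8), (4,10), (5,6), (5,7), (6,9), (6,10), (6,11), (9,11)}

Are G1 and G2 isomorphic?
No, not isomorphic

The graphs are NOT isomorphic.

Degrees in G1: deg(0)=7, deg(1)=4, deg(2)=6, deg(3)=5, deg(4)=4, deg(5)=6, deg(6)=5, deg(7)=4, deg(8)=5, deg(9)=5, deg(10)=8, deg(11)=5.
Sorted degree sequence of G1: [8, 7, 6, 6, 5, 5, 5, 5, 5, 4, 4, 4].
Degrees in G2: deg(0)=6, deg(1)=4, deg(2)=8, deg(3)=5, deg(4)=4, deg(5)=4, deg(6)=8, deg(7)=1, deg(8)=2, deg(9)=4, deg(10)=3, deg(11)=3.
Sorted degree sequence of G2: [8, 8, 6, 5, 4, 4, 4, 4, 3, 3, 2, 1].
The (sorted) degree sequence is an isomorphism invariant, so since G1 and G2 have different degree sequences they cannot be isomorphic.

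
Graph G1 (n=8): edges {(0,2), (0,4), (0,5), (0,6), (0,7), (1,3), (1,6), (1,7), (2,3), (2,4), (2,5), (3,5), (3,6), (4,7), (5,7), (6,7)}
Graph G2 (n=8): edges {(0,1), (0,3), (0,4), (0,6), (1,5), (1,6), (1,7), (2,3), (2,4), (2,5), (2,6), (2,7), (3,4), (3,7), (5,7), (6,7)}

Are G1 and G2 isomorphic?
Yes, isomorphic

The graphs are isomorphic.
One valid mapping φ: V(G1) → V(G2): 0→7, 1→4, 2→1, 3→0, 4→5, 5→6, 6→3, 7→2

Verify φ preserves adjacency — for each edge of G1, its image is an edge of G2:
  (0,2) → (φ(0),φ(2)) = (1,7) ∈ E(G2) ✓
  (0,4) → (φ(0),φ(4)) = (5,7) ∈ E(G2) ✓
  (0,5) → (φ(0),φ(5)) = (6,7) ∈ E(G2) ✓
  (0,6) → (φ(0),φ(6)) = (3,7) ∈ E(G2) ✓
  (0,7) → (φ(0),φ(7)) = (2,7) ∈ E(G2) ✓
  (1,3) → (φ(1),φ(3)) = (0,4) ∈ E(G2) ✓
  (1,6) → (φ(1),φ(6)) = (3,4) ∈ E(G2) ✓
  (1,7) → (φ(1),φ(7)) = (2,4) ∈ E(G2) ✓
  (2,3) → (φ(2),φ(3)) = (0,1) ∈ E(G2) ✓
  (2,4) → (φ(2),φ(4)) = (1,5) ∈ E(G2) ✓
  (2,5) → (φ(2),φ(5)) = (1,6) ∈ E(G2) ✓
  (3,5) → (φ(3),φ(5)) = (0,6) ∈ E(G2) ✓
  (3,6) → (φ(3),φ(6)) = (0,3) ∈ E(G2) ✓
  (4,7) → (φ(4),φ(7)) = (2,5) ∈ E(G2) ✓
  (5,7) → (φ(5),φ(7)) = (2,6) ∈ E(G2) ✓
  (6,7) → (φ(6),φ(7)) = (2,3) ∈ E(G2) ✓
All 16 edges of G1 map to edges of G2, and |E(G1)| = |E(G2)| = 16, so φ is a bijection on edges as well as vertices. Hence G1 ≅ G2.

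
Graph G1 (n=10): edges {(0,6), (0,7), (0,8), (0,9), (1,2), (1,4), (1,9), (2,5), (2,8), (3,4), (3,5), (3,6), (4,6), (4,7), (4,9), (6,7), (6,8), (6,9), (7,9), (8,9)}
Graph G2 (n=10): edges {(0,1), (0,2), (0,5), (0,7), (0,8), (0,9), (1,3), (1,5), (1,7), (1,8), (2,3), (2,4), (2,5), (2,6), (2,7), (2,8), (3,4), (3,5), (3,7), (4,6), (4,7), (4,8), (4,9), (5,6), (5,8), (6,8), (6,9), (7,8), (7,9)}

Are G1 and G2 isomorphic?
No, not isomorphic

The graphs are NOT isomorphic.

Degrees in G1: deg(0)=4, deg(1)=3, deg(2)=3, deg(3)=3, deg(4)=5, deg(5)=2, deg(6)=6, deg(7)=4, deg(8)=4, deg(9)=6.
Sorted degree sequence of G1: [6, 6, 5, 4, 4, 4, 3, 3, 3, 2].
Degrees in G2: deg(0)=6, deg(1)=5, deg(2)=7, deg(3)=5, deg(4)=6, deg(5)=6, deg(6)=5, deg(7)=7, deg(8)=7, deg(9)=4.
Sorted degree sequence of G2: [7, 7, 7, 6, 6, 6, 5, 5, 5, 4].
The (sorted) degree sequence is an isomorphism invariant, so since G1 and G2 have different degree sequences they cannot be isomorphic.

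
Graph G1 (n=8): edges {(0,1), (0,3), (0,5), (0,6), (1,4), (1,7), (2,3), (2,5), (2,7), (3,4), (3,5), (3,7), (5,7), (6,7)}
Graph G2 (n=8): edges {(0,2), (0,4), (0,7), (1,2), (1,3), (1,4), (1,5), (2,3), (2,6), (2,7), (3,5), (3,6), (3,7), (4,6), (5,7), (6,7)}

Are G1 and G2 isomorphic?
No, not isomorphic

The graphs are NOT isomorphic.

Counting triangles (3-cliques): G1 has 5, G2 has 8.
Triangle count is an isomorphism invariant, so differing triangle counts rule out isomorphism.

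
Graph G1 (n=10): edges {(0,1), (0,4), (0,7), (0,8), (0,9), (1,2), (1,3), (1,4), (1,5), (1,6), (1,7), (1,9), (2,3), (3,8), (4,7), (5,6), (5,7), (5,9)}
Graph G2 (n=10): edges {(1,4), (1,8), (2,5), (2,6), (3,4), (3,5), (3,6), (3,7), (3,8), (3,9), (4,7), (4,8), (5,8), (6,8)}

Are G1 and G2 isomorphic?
No, not isomorphic

The graphs are NOT isomorphic.

Connected components of G1: 1 component(s) with vertex sets [[0, 1, 2, 3, 4, 5, 6, 7, 8, 9]], sizes [10].
Connected components of G2: 2 component(s) with vertex sets [[0], [1, 2, 3, 4, 5, 6, 7, 8, 9]], sizes [1, 9].
The number of connected components (and the multiset of component sizes) is an isomorphism invariant — an isomorphism maps each component of G1 bijectively onto a component of G2. Since G1 has 1 component(s) and G2 has 2, they cannot be isomorphic.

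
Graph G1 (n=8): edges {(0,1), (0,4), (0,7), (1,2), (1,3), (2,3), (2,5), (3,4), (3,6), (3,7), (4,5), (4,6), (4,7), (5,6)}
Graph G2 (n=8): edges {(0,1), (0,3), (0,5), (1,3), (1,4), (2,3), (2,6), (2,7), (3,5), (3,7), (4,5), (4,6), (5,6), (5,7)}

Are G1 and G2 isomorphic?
Yes, isomorphic

The graphs are isomorphic.
One valid mapping φ: V(G1) → V(G2): 0→2, 1→6, 2→4, 3→5, 4→3, 5→1, 6→0, 7→7

Verify φ preserves adjacency — for each edge of G1, its image is an edge of G2:
  (0,1) → (φ(0),φ(1)) = (2,6) ∈ E(G2) ✓
  (0,4) → (φ(0),φ(4)) = (2,3) ∈ E(G2) ✓
  (0,7) → (φ(0),φ(7)) = (2,7) ∈ E(G2) ✓
  (1,2) → (φ(1),φ(2)) = (4,6) ∈ E(G2) ✓
  (1,3) → (φ(1),φ(3)) = (5,6) ∈ E(G2) ✓
  (2,3) → (φ(2),φ(3)) = (4,5) ∈ E(G2) ✓
  (2,5) → (φ(2),φ(5)) = (1,4) ∈ E(G2) ✓
  (3,4) → (φ(3),φ(4)) = (3,5) ∈ E(G2) ✓
  (3,6) → (φ(3),φ(6)) = (0,5) ∈ E(G2) ✓
  (3,7) → (φ(3),φ(7)) = (5,7) ∈ E(G2) ✓
  (4,5) → (φ(4),φ(5)) = (1,3) ∈ E(G2) ✓
  (4,6) → (φ(4),φ(6)) = (0,3) ∈ E(G2) ✓
  (4,7) → (φ(4),φ(7)) = (3,7) ∈ E(G2) ✓
  (5,6) → (φ(5),φ(6)) = (0,1) ∈ E(G2) ✓
All 14 edges of G1 map to edges of G2, and |E(G1)| = |E(G2)| = 14, so φ is a bijection on edges as well as vertices. Hence G1 ≅ G2.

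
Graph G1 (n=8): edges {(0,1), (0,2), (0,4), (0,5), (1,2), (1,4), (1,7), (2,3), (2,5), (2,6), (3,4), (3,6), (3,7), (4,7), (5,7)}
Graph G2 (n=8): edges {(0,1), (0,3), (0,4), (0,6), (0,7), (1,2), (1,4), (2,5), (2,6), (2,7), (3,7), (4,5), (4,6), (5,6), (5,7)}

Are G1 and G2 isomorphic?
Yes, isomorphic

The graphs are isomorphic.
One valid mapping φ: V(G1) → V(G2): 0→4, 1→6, 2→0, 3→7, 4→5, 5→1, 6→3, 7→2

Verify φ preserves adjacency — for each edge of G1, its image is an edge of G2:
  (0,1) → (φ(0),φ(1)) = (4,6) ∈ E(G2) ✓
  (0,2) → (φ(0),φ(2)) = (0,4) ∈ E(G2) ✓
  (0,4) → (φ(0),φ(4)) = (4,5) ∈ E(G2) ✓
  (0,5) → (φ(0),φ(5)) = (1,4) ∈ E(G2) ✓
  (1,2) → (φ(1),φ(2)) = (0,6) ∈ E(G2) ✓
  (1,4) → (φ(1),φ(4)) = (5,6) ∈ E(G2) ✓
  (1,7) → (φ(1),φ(7)) = (2,6) ∈ E(G2) ✓
  (2,3) → (φ(2),φ(3)) = (0,7) ∈ E(G2) ✓
  (2,5) → (φ(2),φ(5)) = (0,1) ∈ E(G2) ✓
  (2,6) → (φ(2),φ(6)) = (0,3) ∈ E(G2) ✓
  (3,4) → (φ(3),φ(4)) = (5,7) ∈ E(G2) ✓
  (3,6) → (φ(3),φ(6)) = (3,7) ∈ E(G2) ✓
  (3,7) → (φ(3),φ(7)) = (2,7) ∈ E(G2) ✓
  (4,7) → (φ(4),φ(7)) = (2,5) ∈ E(G2) ✓
  (5,7) → (φ(5),φ(7)) = (1,2) ∈ E(G2) ✓
All 15 edges of G1 map to edges of G2, and |E(G1)| = |E(G2)| = 15, so φ is a bijection on edges as well as vertices. Hence G1 ≅ G2.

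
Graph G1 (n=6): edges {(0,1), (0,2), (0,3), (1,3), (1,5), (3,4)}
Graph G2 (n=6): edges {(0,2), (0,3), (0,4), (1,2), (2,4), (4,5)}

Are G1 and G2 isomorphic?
Yes, isomorphic

The graphs are isomorphic.
One valid mapping φ: V(G1) → V(G2): 0→0, 1→4, 2→3, 3→2, 4→1, 5→5

Verify φ preserves adjacency — for each edge of G1, its image is an edge of G2:
  (0,1) → (φ(0),φ(1)) = (0,4) ∈ E(G2) ✓
  (0,2) → (φ(0),φ(2)) = (0,3) ∈ E(G2) ✓
  (0,3) → (φ(0),φ(3)) = (0,2) ∈ E(G2) ✓
  (1,3) → (φ(1),φ(3)) = (2,4) ∈ E(G2) ✓
  (1,5) → (φ(1),φ(5)) = (4,5) ∈ E(G2) ✓
  (3,4) → (φ(3),φ(4)) = (1,2) ∈ E(G2) ✓
All 6 edges of G1 map to edges of G2, and |E(G1)| = |E(G2)| = 6, so φ is a bijection on edges as well as vertices. Hence G1 ≅ G2.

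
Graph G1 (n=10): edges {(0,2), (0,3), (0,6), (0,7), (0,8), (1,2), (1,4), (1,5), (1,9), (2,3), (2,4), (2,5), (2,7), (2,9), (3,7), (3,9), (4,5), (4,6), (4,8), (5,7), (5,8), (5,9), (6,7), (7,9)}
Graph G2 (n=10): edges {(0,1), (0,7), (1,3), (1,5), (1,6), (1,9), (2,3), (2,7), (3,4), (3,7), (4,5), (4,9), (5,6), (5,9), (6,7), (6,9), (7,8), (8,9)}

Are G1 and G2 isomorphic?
No, not isomorphic

The graphs are NOT isomorphic.

Degrees in G1: deg(0)=5, deg(1)=4, deg(2)=7, deg(3)=4, deg(4)=5, deg(5)=6, deg(6)=3, deg(7)=6, deg(8)=3, deg(9)=5.
Sorted degree sequence of G1: [7, 6, 6, 5, 5, 5, 4, 4, 3, 3].
Degrees in G2: deg(0)=2, deg(1)=5, deg(2)=2, deg(3)=4, deg(4)=3, deg(5)=4, deg(6)=4, deg(7)=5, deg(8)=2, deg(9)=5.
Sorted degree sequence of G2: [5, 5, 5, 4, 4, 4, 3, 2, 2, 2].
The (sorted) degree sequence is an isomorphism invariant, so since G1 and G2 have different degree sequences they cannot be isomorphic.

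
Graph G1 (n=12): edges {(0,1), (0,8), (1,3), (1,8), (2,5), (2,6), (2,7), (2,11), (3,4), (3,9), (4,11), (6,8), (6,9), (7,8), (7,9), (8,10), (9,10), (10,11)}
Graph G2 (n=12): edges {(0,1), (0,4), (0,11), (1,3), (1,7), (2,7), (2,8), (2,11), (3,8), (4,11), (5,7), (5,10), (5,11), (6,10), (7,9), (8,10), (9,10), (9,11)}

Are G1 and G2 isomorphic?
Yes, isomorphic

The graphs are isomorphic.
One valid mapping φ: V(G1) → V(G2): 0→4, 1→0, 2→10, 3→1, 4→3, 5→6, 6→5, 7→9, 8→11, 9→7, 10→2, 11→8

Verify φ preserves adjacency — for each edge of G1, its image is an edge of G2:
  (0,1) → (φ(0),φ(1)) = (0,4) ∈ E(G2) ✓
  (0,8) → (φ(0),φ(8)) = (4,11) ∈ E(G2) ✓
  (1,3) → (φ(1),φ(3)) = (0,1) ∈ E(G2) ✓
  (1,8) → (φ(1),φ(8)) = (0,11) ∈ E(G2) ✓
  (2,5) → (φ(2),φ(5)) = (6,10) ∈ E(G2) ✓
  (2,6) → (φ(2),φ(6)) = (5,10) ∈ E(G2) ✓
  (2,7) → (φ(2),φ(7)) = (9,10) ∈ E(G2) ✓
  (2,11) → (φ(2),φ(11)) = (8,10) ∈ E(G2) ✓
  (3,4) → (φ(3),φ(4)) = (1,3) ∈ E(G2) ✓
  (3,9) → (φ(3),φ(9)) = (1,7) ∈ E(G2) ✓
  (4,11) → (φ(4),φ(11)) = (3,8) ∈ E(G2) ✓
  (6,8) → (φ(6),φ(8)) = (5,11) ∈ E(G2) ✓
  (6,9) → (φ(6),φ(9)) = (5,7) ∈ E(G2) ✓
  (7,8) → (φ(7),φ(8)) = (9,11) ∈ E(G2) ✓
  (7,9) → (φ(7),φ(9)) = (7,9) ∈ E(G2) ✓
  (8,10) → (φ(8),φ(10)) = (2,11) ∈ E(G2) ✓
  (9,10) → (φ(9),φ(10)) = (2,7) ∈ E(G2) ✓
  (10,11) → (φ(10),φ(11)) = (2,8) ∈ E(G2) ✓
All 18 edges of G1 map to edges of G2, and |E(G1)| = |E(G2)| = 18, so φ is a bijection on edges as well as vertices. Hence G1 ≅ G2.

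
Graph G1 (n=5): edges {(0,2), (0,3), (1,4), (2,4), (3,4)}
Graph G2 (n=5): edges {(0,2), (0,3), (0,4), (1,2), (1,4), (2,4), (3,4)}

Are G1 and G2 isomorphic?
No, not isomorphic

The graphs are NOT isomorphic.

Counting edges: G1 has 5 edge(s); G2 has 7 edge(s).
Edge count is an isomorphism invariant (a bijection on vertices induces a bijection on edges), so differing edge counts rule out isomorphism.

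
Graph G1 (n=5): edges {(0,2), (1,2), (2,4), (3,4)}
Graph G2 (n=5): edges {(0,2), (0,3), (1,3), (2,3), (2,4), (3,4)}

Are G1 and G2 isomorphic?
No, not isomorphic

The graphs are NOT isomorphic.

Degrees in G1: deg(0)=1, deg(1)=1, deg(2)=3, deg(3)=1, deg(4)=2.
Sorted degree sequence of G1: [3, 2, 1, 1, 1].
Degrees in G2: deg(0)=2, deg(1)=1, deg(2)=3, deg(3)=4, deg(4)=2.
Sorted degree sequence of G2: [4, 3, 2, 2, 1].
The (sorted) degree sequence is an isomorphism invariant, so since G1 and G2 have different degree sequences they cannot be isomorphic.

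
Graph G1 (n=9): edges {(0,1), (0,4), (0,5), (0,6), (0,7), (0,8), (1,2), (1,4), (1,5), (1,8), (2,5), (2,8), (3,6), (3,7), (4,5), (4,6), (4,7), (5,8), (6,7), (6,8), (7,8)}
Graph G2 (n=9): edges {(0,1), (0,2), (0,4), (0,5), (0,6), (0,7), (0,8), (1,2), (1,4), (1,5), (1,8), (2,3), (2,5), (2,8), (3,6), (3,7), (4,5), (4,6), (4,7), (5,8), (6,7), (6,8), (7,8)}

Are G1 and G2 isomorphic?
No, not isomorphic

The graphs are NOT isomorphic.

Counting edges: G1 has 21 edge(s); G2 has 23 edge(s).
Edge count is an isomorphism invariant (a bijection on vertices induces a bijection on edges), so differing edge counts rule out isomorphism.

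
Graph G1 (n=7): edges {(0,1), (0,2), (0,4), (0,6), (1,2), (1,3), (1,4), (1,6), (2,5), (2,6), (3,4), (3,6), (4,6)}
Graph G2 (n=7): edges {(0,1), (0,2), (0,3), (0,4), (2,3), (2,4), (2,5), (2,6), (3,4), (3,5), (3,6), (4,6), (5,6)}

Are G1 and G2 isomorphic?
Yes, isomorphic

The graphs are isomorphic.
One valid mapping φ: V(G1) → V(G2): 0→4, 1→3, 2→0, 3→5, 4→6, 5→1, 6→2

Verify φ preserves adjacency — for each edge of G1, its image is an edge of G2:
  (0,1) → (φ(0),φ(1)) = (3,4) ∈ E(G2) ✓
  (0,2) → (φ(0),φ(2)) = (0,4) ∈ E(G2) ✓
  (0,4) → (φ(0),φ(4)) = (4,6) ∈ E(G2) ✓
  (0,6) → (φ(0),φ(6)) = (2,4) ∈ E(G2) ✓
  (1,2) → (φ(1),φ(2)) = (0,3) ∈ E(G2) ✓
  (1,3) → (φ(1),φ(3)) = (3,5) ∈ E(G2) ✓
  (1,4) → (φ(1),φ(4)) = (3,6) ∈ E(G2) ✓
  (1,6) → (φ(1),φ(6)) = (2,3) ∈ E(G2) ✓
  (2,5) → (φ(2),φ(5)) = (0,1) ∈ E(G2) ✓
  (2,6) → (φ(2),φ(6)) = (0,2) ∈ E(G2) ✓
  (3,4) → (φ(3),φ(4)) = (5,6) ∈ E(G2) ✓
  (3,6) → (φ(3),φ(6)) = (2,5) ∈ E(G2) ✓
  (4,6) → (φ(4),φ(6)) = (2,6) ∈ E(G2) ✓
All 13 edges of G1 map to edges of G2, and |E(G1)| = |E(G2)| = 13, so φ is a bijection on edges as well as vertices. Hence G1 ≅ G2.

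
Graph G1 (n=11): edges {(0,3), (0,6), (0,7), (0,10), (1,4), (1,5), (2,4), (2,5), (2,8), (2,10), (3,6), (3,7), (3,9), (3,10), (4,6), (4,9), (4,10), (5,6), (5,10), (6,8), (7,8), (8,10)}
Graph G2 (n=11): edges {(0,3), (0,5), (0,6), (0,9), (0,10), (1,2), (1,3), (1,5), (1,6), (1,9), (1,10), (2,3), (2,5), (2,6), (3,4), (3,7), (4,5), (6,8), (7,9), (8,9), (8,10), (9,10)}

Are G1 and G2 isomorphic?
Yes, isomorphic

The graphs are isomorphic.
One valid mapping φ: V(G1) → V(G2): 0→10, 1→4, 2→2, 3→9, 4→3, 5→5, 6→0, 7→8, 8→6, 9→7, 10→1

Verify φ preserves adjacency — for each edge of G1, its image is an edge of G2:
  (0,3) → (φ(0),φ(3)) = (9,10) ∈ E(G2) ✓
  (0,6) → (φ(0),φ(6)) = (0,10) ∈ E(G2) ✓
  (0,7) → (φ(0),φ(7)) = (8,10) ∈ E(G2) ✓
  (0,10) → (φ(0),φ(10)) = (1,10) ∈ E(G2) ✓
  (1,4) → (φ(1),φ(4)) = (3,4) ∈ E(G2) ✓
  (1,5) → (φ(1),φ(5)) = (4,5) ∈ E(G2) ✓
  (2,4) → (φ(2),φ(4)) = (2,3) ∈ E(G2) ✓
  (2,5) → (φ(2),φ(5)) = (2,5) ∈ E(G2) ✓
  (2,8) → (φ(2),φ(8)) = (2,6) ∈ E(G2) ✓
  (2,10) → (φ(2),φ(10)) = (1,2) ∈ E(G2) ✓
  (3,6) → (φ(3),φ(6)) = (0,9) ∈ E(G2) ✓
  (3,7) → (φ(3),φ(7)) = (8,9) ∈ E(G2) ✓
  (3,9) → (φ(3),φ(9)) = (7,9) ∈ E(G2) ✓
  (3,10) → (φ(3),φ(10)) = (1,9) ∈ E(G2) ✓
  (4,6) → (φ(4),φ(6)) = (0,3) ∈ E(G2) ✓
  (4,9) → (φ(4),φ(9)) = (3,7) ∈ E(G2) ✓
  (4,10) → (φ(4),φ(10)) = (1,3) ∈ E(G2) ✓
  (5,6) → (φ(5),φ(6)) = (0,5) ∈ E(G2) ✓
  (5,10) → (φ(5),φ(10)) = (1,5) ∈ E(G2) ✓
  (6,8) → (φ(6),φ(8)) = (0,6) ∈ E(G2) ✓
  (7,8) → (φ(7),φ(8)) = (6,8) ∈ E(G2) ✓
  (8,10) → (φ(8),φ(10)) = (1,6) ∈ E(G2) ✓
All 22 edges of G1 map to edges of G2, and |E(G1)| = |E(G2)| = 22, so φ is a bijection on edges as well as vertices. Hence G1 ≅ G2.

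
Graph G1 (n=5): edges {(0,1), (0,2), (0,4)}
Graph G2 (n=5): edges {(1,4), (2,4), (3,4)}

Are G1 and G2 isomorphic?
Yes, isomorphic

The graphs are isomorphic.
One valid mapping φ: V(G1) → V(G2): 0→4, 1→2, 2→1, 3→0, 4→3

Verify φ preserves adjacency — for each edge of G1, its image is an edge of G2:
  (0,1) → (φ(0),φ(1)) = (2,4) ∈ E(G2) ✓
  (0,2) → (φ(0),φ(2)) = (1,4) ∈ E(G2) ✓
  (0,4) → (φ(0),φ(4)) = (3,4) ∈ E(G2) ✓
All 3 edges of G1 map to edges of G2, and |E(G1)| = |E(G2)| = 3, so φ is a bijection on edges as well as vertices. Hence G1 ≅ G2.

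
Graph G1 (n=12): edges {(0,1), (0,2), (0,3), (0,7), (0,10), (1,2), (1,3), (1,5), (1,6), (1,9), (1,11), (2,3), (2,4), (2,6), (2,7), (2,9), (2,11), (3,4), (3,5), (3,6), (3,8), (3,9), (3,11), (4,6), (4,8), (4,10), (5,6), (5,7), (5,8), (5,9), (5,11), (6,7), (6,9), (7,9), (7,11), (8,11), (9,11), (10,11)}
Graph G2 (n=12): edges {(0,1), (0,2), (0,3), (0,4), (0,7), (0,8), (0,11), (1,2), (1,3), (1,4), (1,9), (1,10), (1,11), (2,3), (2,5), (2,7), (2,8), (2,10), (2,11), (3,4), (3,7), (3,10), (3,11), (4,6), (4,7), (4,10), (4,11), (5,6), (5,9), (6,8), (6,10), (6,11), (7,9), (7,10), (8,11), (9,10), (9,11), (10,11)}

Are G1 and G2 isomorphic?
Yes, isomorphic

The graphs are isomorphic.
One valid mapping φ: V(G1) → V(G2): 0→9, 1→1, 2→10, 3→11, 4→6, 5→0, 6→4, 7→7, 8→8, 9→3, 10→5, 11→2

Verify φ preserves adjacency — for each edge of G1, its image is an edge of G2:
  (0,1) → (φ(0),φ(1)) = (1,9) ∈ E(G2) ✓
  (0,2) → (φ(0),φ(2)) = (9,10) ∈ E(G2) ✓
  (0,3) → (φ(0),φ(3)) = (9,11) ∈ E(G2) ✓
  (0,7) → (φ(0),φ(7)) = (7,9) ∈ E(G2) ✓
  (0,10) → (φ(0),φ(10)) = (5,9) ∈ E(G2) ✓
  (1,2) → (φ(1),φ(2)) = (1,10) ∈ E(G2) ✓
  (1,3) → (φ(1),φ(3)) = (1,11) ∈ E(G2) ✓
  (1,5) → (φ(1),φ(5)) = (0,1) ∈ E(G2) ✓
  (1,6) → (φ(1),φ(6)) = (1,4) ∈ E(G2) ✓
  (1,9) → (φ(1),φ(9)) = (1,3) ∈ E(G2) ✓
  (1,11) → (φ(1),φ(11)) = (1,2) ∈ E(G2) ✓
  (2,3) → (φ(2),φ(3)) = (10,11) ∈ E(G2) ✓
  (2,4) → (φ(2),φ(4)) = (6,10) ∈ E(G2) ✓
  (2,6) → (φ(2),φ(6)) = (4,10) ∈ E(G2) ✓
  (2,7) → (φ(2),φ(7)) = (7,10) ∈ E(G2) ✓
  (2,9) → (φ(2),φ(9)) = (3,10) ∈ E(G2) ✓
  (2,11) → (φ(2),φ(11)) = (2,10) ∈ E(G2) ✓
  (3,4) → (φ(3),φ(4)) = (6,11) ∈ E(G2) ✓
  (3,5) → (φ(3),φ(5)) = (0,11) ∈ E(G2) ✓
  (3,6) → (φ(3),φ(6)) = (4,11) ∈ E(G2) ✓
  (3,8) → (φ(3),φ(8)) = (8,11) ∈ E(G2) ✓
  (3,9) → (φ(3),φ(9)) = (3,11) ∈ E(G2) ✓
  (3,11) → (φ(3),φ(11)) = (2,11) ∈ E(G2) ✓
  (4,6) → (φ(4),φ(6)) = (4,6) ∈ E(G2) ✓
  (4,8) → (φ(4),φ(8)) = (6,8) ∈ E(G2) ✓
  (4,10) → (φ(4),φ(10)) = (5,6) ∈ E(G2) ✓
  (5,6) → (φ(5),φ(6)) = (0,4) ∈ E(G2) ✓
  (5,7) → (φ(5),φ(7)) = (0,7) ∈ E(G2) ✓
  (5,8) → (φ(5),φ(8)) = (0,8) ∈ E(G2) ✓
  (5,9) → (φ(5),φ(9)) = (0,3) ∈ E(G2) ✓
  (5,11) → (φ(5),φ(11)) = (0,2) ∈ E(G2) ✓
  (6,7) → (φ(6),φ(7)) = (4,7) ∈ E(G2) ✓
  (6,9) → (φ(6),φ(9)) = (3,4) ∈ E(G2) ✓
  (7,9) → (φ(7),φ(9)) = (3,7) ∈ E(G2) ✓
  (7,11) → (φ(7),φ(11)) = (2,7) ∈ E(G2) ✓
  (8,11) → (φ(8),φ(11)) = (2,8) ∈ E(G2) ✓
  (9,11) → (φ(9),φ(11)) = (2,3) ∈ E(G2) ✓
  (10,11) → (φ(10),φ(11)) = (2,5) ∈ E(G2) ✓
All 38 edges of G1 map to edges of G2, and |E(G1)| = |E(G2)| = 38, so φ is a bijection on edges as well as vertices. Hence G1 ≅ G2.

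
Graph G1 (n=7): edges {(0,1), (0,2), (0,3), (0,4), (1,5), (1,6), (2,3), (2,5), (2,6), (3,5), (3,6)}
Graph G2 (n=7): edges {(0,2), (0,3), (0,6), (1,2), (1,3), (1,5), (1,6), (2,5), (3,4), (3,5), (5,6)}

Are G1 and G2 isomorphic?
Yes, isomorphic

The graphs are isomorphic.
One valid mapping φ: V(G1) → V(G2): 0→3, 1→0, 2→1, 3→5, 4→4, 5→2, 6→6

Verify φ preserves adjacency — for each edge of G1, its image is an edge of G2:
  (0,1) → (φ(0),φ(1)) = (0,3) ∈ E(G2) ✓
  (0,2) → (φ(0),φ(2)) = (1,3) ∈ E(G2) ✓
  (0,3) → (φ(0),φ(3)) = (3,5) ∈ E(G2) ✓
  (0,4) → (φ(0),φ(4)) = (3,4) ∈ E(G2) ✓
  (1,5) → (φ(1),φ(5)) = (0,2) ∈ E(G2) ✓
  (1,6) → (φ(1),φ(6)) = (0,6) ∈ E(G2) ✓
  (2,3) → (φ(2),φ(3)) = (1,5) ∈ E(G2) ✓
  (2,5) → (φ(2),φ(5)) = (1,2) ∈ E(G2) ✓
  (2,6) → (φ(2),φ(6)) = (1,6) ∈ E(G2) ✓
  (3,5) → (φ(3),φ(5)) = (2,5) ∈ E(G2) ✓
  (3,6) → (φ(3),φ(6)) = (5,6) ∈ E(G2) ✓
All 11 edges of G1 map to edges of G2, and |E(G1)| = |E(G2)| = 11, so φ is a bijection on edges as well as vertices. Hence G1 ≅ G2.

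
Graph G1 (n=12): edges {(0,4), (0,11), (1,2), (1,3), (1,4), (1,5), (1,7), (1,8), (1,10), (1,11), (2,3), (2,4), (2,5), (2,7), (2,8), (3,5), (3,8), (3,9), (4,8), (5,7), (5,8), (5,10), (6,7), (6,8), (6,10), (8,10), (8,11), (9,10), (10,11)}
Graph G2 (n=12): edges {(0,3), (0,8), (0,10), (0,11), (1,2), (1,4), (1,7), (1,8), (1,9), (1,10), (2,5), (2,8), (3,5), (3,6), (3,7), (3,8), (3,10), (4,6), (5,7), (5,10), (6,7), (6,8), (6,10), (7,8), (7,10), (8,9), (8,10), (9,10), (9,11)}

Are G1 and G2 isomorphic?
Yes, isomorphic

The graphs are isomorphic.
One valid mapping φ: V(G1) → V(G2): 0→11, 1→10, 2→3, 3→6, 4→0, 5→7, 6→2, 7→5, 8→8, 9→4, 10→1, 11→9

Verify φ preserves adjacency — for each edge of G1, its image is an edge of G2:
  (0,4) → (φ(0),φ(4)) = (0,11) ∈ E(G2) ✓
  (0,11) → (φ(0),φ(11)) = (9,11) ∈ E(G2) ✓
  (1,2) → (φ(1),φ(2)) = (3,10) ∈ E(G2) ✓
  (1,3) → (φ(1),φ(3)) = (6,10) ∈ E(G2) ✓
  (1,4) → (φ(1),φ(4)) = (0,10) ∈ E(G2) ✓
  (1,5) → (φ(1),φ(5)) = (7,10) ∈ E(G2) ✓
  (1,7) → (φ(1),φ(7)) = (5,10) ∈ E(G2) ✓
  (1,8) → (φ(1),φ(8)) = (8,10) ∈ E(G2) ✓
  (1,10) → (φ(1),φ(10)) = (1,10) ∈ E(G2) ✓
  (1,11) → (φ(1),φ(11)) = (9,10) ∈ E(G2) ✓
  (2,3) → (φ(2),φ(3)) = (3,6) ∈ E(G2) ✓
  (2,4) → (φ(2),φ(4)) = (0,3) ∈ E(G2) ✓
  (2,5) → (φ(2),φ(5)) = (3,7) ∈ E(G2) ✓
  (2,7) → (φ(2),φ(7)) = (3,5) ∈ E(G2) ✓
  (2,8) → (φ(2),φ(8)) = (3,8) ∈ E(G2) ✓
  (3,5) → (φ(3),φ(5)) = (6,7) ∈ E(G2) ✓
  (3,8) → (φ(3),φ(8)) = (6,8) ∈ E(G2) ✓
  (3,9) → (φ(3),φ(9)) = (4,6) ∈ E(G2) ✓
  (4,8) → (φ(4),φ(8)) = (0,8) ∈ E(G2) ✓
  (5,7) → (φ(5),φ(7)) = (5,7) ∈ E(G2) ✓
  (5,8) → (φ(5),φ(8)) = (7,8) ∈ E(G2) ✓
  (5,10) → (φ(5),φ(10)) = (1,7) ∈ E(G2) ✓
  (6,7) → (φ(6),φ(7)) = (2,5) ∈ E(G2) ✓
  (6,8) → (φ(6),φ(8)) = (2,8) ∈ E(G2) ✓
  (6,10) → (φ(6),φ(10)) = (1,2) ∈ E(G2) ✓
  (8,10) → (φ(8),φ(10)) = (1,8) ∈ E(G2) ✓
  (8,11) → (φ(8),φ(11)) = (8,9) ∈ E(G2) ✓
  (9,10) → (φ(9),φ(10)) = (1,4) ∈ E(G2) ✓
  (10,11) → (φ(10),φ(11)) = (1,9) ∈ E(G2) ✓
All 29 edges of G1 map to edges of G2, and |E(G1)| = |E(G2)| = 29, so φ is a bijection on edges as well as vertices. Hence G1 ≅ G2.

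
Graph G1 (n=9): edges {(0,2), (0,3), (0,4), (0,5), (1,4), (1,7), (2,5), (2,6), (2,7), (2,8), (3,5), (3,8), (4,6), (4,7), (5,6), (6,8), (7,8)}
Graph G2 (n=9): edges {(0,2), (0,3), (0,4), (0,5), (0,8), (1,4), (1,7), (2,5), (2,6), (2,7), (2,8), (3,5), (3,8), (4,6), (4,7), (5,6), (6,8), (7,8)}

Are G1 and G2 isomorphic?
No, not isomorphic

The graphs are NOT isomorphic.

Counting edges: G1 has 17 edge(s); G2 has 18 edge(s).
Edge count is an isomorphism invariant (a bijection on vertices induces a bijection on edges), so differing edge counts rule out isomorphism.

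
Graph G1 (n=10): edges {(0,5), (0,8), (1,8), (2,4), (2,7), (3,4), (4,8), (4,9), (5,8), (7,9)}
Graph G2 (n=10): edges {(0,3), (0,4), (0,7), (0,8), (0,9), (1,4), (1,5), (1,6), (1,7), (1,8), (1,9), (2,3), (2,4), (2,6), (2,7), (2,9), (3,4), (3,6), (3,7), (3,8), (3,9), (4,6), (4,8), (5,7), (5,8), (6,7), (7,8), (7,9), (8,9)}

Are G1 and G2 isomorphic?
No, not isomorphic

The graphs are NOT isomorphic.

Connected components of G1: 2 component(s) with vertex sets [[6], [0, 1, 2, 3, 4, 5, 7, 8, 9]], sizes [1, 9].
Connected components of G2: 1 component(s) with vertex sets [[0, 1, 2, 3, 4, 5, 6, 7, 8, 9]], sizes [10].
The number of connected components (and the multiset of component sizes) is an isomorphism invariant — an isomorphism maps each component of G1 bijectively onto a component of G2. Since G1 has 2 component(s) and G2 has 1, they cannot be isomorphic.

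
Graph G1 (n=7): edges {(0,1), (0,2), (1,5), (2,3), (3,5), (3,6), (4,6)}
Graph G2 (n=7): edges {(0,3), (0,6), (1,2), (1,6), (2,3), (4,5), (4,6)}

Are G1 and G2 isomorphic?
Yes, isomorphic

The graphs are isomorphic.
One valid mapping φ: V(G1) → V(G2): 0→3, 1→2, 2→0, 3→6, 4→5, 5→1, 6→4

Verify φ preserves adjacency — for each edge of G1, its image is an edge of G2:
  (0,1) → (φ(0),φ(1)) = (2,3) ∈ E(G2) ✓
  (0,2) → (φ(0),φ(2)) = (0,3) ∈ E(G2) ✓
  (1,5) → (φ(1),φ(5)) = (1,2) ∈ E(G2) ✓
  (2,3) → (φ(2),φ(3)) = (0,6) ∈ E(G2) ✓
  (3,5) → (φ(3),φ(5)) = (1,6) ∈ E(G2) ✓
  (3,6) → (φ(3),φ(6)) = (4,6) ∈ E(G2) ✓
  (4,6) → (φ(4),φ(6)) = (4,5) ∈ E(G2) ✓
All 7 edges of G1 map to edges of G2, and |E(G1)| = |E(G2)| = 7, so φ is a bijection on edges as well as vertices. Hence G1 ≅ G2.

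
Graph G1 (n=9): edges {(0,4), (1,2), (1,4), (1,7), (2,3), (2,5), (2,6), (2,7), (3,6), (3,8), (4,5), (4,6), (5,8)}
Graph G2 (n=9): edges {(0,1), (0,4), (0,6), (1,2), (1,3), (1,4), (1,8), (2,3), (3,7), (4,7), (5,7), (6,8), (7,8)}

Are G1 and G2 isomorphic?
Yes, isomorphic

The graphs are isomorphic.
One valid mapping φ: V(G1) → V(G2): 0→5, 1→3, 2→1, 3→0, 4→7, 5→8, 6→4, 7→2, 8→6

Verify φ preserves adjacency — for each edge of G1, its image is an edge of G2:
  (0,4) → (φ(0),φ(4)) = (5,7) ∈ E(G2) ✓
  (1,2) → (φ(1),φ(2)) = (1,3) ∈ E(G2) ✓
  (1,4) → (φ(1),φ(4)) = (3,7) ∈ E(G2) ✓
  (1,7) → (φ(1),φ(7)) = (2,3) ∈ E(G2) ✓
  (2,3) → (φ(2),φ(3)) = (0,1) ∈ E(G2) ✓
  (2,5) → (φ(2),φ(5)) = (1,8) ∈ E(G2) ✓
  (2,6) → (φ(2),φ(6)) = (1,4) ∈ E(G2) ✓
  (2,7) → (φ(2),φ(7)) = (1,2) ∈ E(G2) ✓
  (3,6) → (φ(3),φ(6)) = (0,4) ∈ E(G2) ✓
  (3,8) → (φ(3),φ(8)) = (0,6) ∈ E(G2) ✓
  (4,5) → (φ(4),φ(5)) = (7,8) ∈ E(G2) ✓
  (4,6) → (φ(4),φ(6)) = (4,7) ∈ E(G2) ✓
  (5,8) → (φ(5),φ(8)) = (6,8) ∈ E(G2) ✓
All 13 edges of G1 map to edges of G2, and |E(G1)| = |E(G2)| = 13, so φ is a bijection on edges as well as vertices. Hence G1 ≅ G2.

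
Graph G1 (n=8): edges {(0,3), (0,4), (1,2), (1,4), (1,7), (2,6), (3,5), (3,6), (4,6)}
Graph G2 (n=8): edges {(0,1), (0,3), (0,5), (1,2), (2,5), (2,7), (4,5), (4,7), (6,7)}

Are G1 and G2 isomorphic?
Yes, isomorphic

The graphs are isomorphic.
One valid mapping φ: V(G1) → V(G2): 0→1, 1→7, 2→4, 3→0, 4→2, 5→3, 6→5, 7→6

Verify φ preserves adjacency — for each edge of G1, its image is an edge of G2:
  (0,3) → (φ(0),φ(3)) = (0,1) ∈ E(G2) ✓
  (0,4) → (φ(0),φ(4)) = (1,2) ∈ E(G2) ✓
  (1,2) → (φ(1),φ(2)) = (4,7) ∈ E(G2) ✓
  (1,4) → (φ(1),φ(4)) = (2,7) ∈ E(G2) ✓
  (1,7) → (φ(1),φ(7)) = (6,7) ∈ E(G2) ✓
  (2,6) → (φ(2),φ(6)) = (4,5) ∈ E(G2) ✓
  (3,5) → (φ(3),φ(5)) = (0,3) ∈ E(G2) ✓
  (3,6) → (φ(3),φ(6)) = (0,5) ∈ E(G2) ✓
  (4,6) → (φ(4),φ(6)) = (2,5) ∈ E(G2) ✓
All 9 edges of G1 map to edges of G2, and |E(G1)| = |E(G2)| = 9, so φ is a bijection on edges as well as vertices. Hence G1 ≅ G2.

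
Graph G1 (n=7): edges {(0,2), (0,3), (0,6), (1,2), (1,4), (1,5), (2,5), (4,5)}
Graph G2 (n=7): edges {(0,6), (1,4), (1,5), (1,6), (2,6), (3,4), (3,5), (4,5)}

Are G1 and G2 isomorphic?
Yes, isomorphic

The graphs are isomorphic.
One valid mapping φ: V(G1) → V(G2): 0→6, 1→4, 2→1, 3→2, 4→3, 5→5, 6→0

Verify φ preserves adjacency — for each edge of G1, its image is an edge of G2:
  (0,2) → (φ(0),φ(2)) = (1,6) ∈ E(G2) ✓
  (0,3) → (φ(0),φ(3)) = (2,6) ∈ E(G2) ✓
  (0,6) → (φ(0),φ(6)) = (0,6) ∈ E(G2) ✓
  (1,2) → (φ(1),φ(2)) = (1,4) ∈ E(G2) ✓
  (1,4) → (φ(1),φ(4)) = (3,4) ∈ E(G2) ✓
  (1,5) → (φ(1),φ(5)) = (4,5) ∈ E(G2) ✓
  (2,5) → (φ(2),φ(5)) = (1,5) ∈ E(G2) ✓
  (4,5) → (φ(4),φ(5)) = (3,5) ∈ E(G2) ✓
All 8 edges of G1 map to edges of G2, and |E(G1)| = |E(G2)| = 8, so φ is a bijection on edges as well as vertices. Hence G1 ≅ G2.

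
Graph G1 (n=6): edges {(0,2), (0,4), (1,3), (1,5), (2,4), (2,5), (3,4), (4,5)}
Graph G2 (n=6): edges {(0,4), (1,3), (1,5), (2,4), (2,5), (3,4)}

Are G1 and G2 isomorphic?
No, not isomorphic

The graphs are NOT isomorphic.

Counting edges: G1 has 8 edge(s); G2 has 6 edge(s).
Edge count is an isomorphism invariant (a bijection on vertices induces a bijection on edges), so differing edge counts rule out isomorphism.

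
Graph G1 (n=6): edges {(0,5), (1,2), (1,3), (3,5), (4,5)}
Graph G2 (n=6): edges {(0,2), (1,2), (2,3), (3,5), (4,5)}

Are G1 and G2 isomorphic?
Yes, isomorphic

The graphs are isomorphic.
One valid mapping φ: V(G1) → V(G2): 0→1, 1→5, 2→4, 3→3, 4→0, 5→2

Verify φ preserves adjacency — for each edge of G1, its image is an edge of G2:
  (0,5) → (φ(0),φ(5)) = (1,2) ∈ E(G2) ✓
  (1,2) → (φ(1),φ(2)) = (4,5) ∈ E(G2) ✓
  (1,3) → (φ(1),φ(3)) = (3,5) ∈ E(G2) ✓
  (3,5) → (φ(3),φ(5)) = (2,3) ∈ E(G2) ✓
  (4,5) → (φ(4),φ(5)) = (0,2) ∈ E(G2) ✓
All 5 edges of G1 map to edges of G2, and |E(G1)| = |E(G2)| = 5, so φ is a bijection on edges as well as vertices. Hence G1 ≅ G2.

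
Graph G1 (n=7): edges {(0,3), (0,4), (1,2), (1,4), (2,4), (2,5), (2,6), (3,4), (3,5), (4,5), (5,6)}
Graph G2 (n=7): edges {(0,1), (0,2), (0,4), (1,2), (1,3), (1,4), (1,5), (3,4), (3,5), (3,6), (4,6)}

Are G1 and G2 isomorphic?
Yes, isomorphic

The graphs are isomorphic.
One valid mapping φ: V(G1) → V(G2): 0→2, 1→5, 2→3, 3→0, 4→1, 5→4, 6→6

Verify φ preserves adjacency — for each edge of G1, its image is an edge of G2:
  (0,3) → (φ(0),φ(3)) = (0,2) ∈ E(G2) ✓
  (0,4) → (φ(0),φ(4)) = (1,2) ∈ E(G2) ✓
  (1,2) → (φ(1),φ(2)) = (3,5) ∈ E(G2) ✓
  (1,4) → (φ(1),φ(4)) = (1,5) ∈ E(G2) ✓
  (2,4) → (φ(2),φ(4)) = (1,3) ∈ E(G2) ✓
  (2,5) → (φ(2),φ(5)) = (3,4) ∈ E(G2) ✓
  (2,6) → (φ(2),φ(6)) = (3,6) ∈ E(G2) ✓
  (3,4) → (φ(3),φ(4)) = (0,1) ∈ E(G2) ✓
  (3,5) → (φ(3),φ(5)) = (0,4) ∈ E(G2) ✓
  (4,5) → (φ(4),φ(5)) = (1,4) ∈ E(G2) ✓
  (5,6) → (φ(5),φ(6)) = (4,6) ∈ E(G2) ✓
All 11 edges of G1 map to edges of G2, and |E(G1)| = |E(G2)| = 11, so φ is a bijection on edges as well as vertices. Hence G1 ≅ G2.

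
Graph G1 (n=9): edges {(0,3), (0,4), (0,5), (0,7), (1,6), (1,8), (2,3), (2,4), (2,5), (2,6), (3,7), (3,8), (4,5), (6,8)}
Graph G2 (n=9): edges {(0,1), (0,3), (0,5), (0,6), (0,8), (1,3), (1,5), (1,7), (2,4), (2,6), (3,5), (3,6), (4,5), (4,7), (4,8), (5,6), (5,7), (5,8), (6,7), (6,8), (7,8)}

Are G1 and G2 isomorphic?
No, not isomorphic

The graphs are NOT isomorphic.

Degrees in G1: deg(0)=4, deg(1)=2, deg(2)=4, deg(3)=4, deg(4)=3, deg(5)=3, deg(6)=3, deg(7)=2, deg(8)=3.
Sorted degree sequence of G1: [4, 4, 4, 3, 3, 3, 3, 2, 2].
Degrees in G2: deg(0)=5, deg(1)=4, deg(2)=2, deg(3)=4, deg(4)=4, deg(5)=7, deg(6)=6, deg(7)=5, deg(8)=5.
Sorted degree sequence of G2: [7, 6, 5, 5, 5, 4, 4, 4, 2].
The (sorted) degree sequence is an isomorphism invariant, so since G1 and G2 have different degree sequences they cannot be isomorphic.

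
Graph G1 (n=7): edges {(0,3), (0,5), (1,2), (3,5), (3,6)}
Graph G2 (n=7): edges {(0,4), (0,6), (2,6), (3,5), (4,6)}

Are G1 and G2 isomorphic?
Yes, isomorphic

The graphs are isomorphic.
One valid mapping φ: V(G1) → V(G2): 0→4, 1→5, 2→3, 3→6, 4→1, 5→0, 6→2

Verify φ preserves adjacency — for each edge of G1, its image is an edge of G2:
  (0,3) → (φ(0),φ(3)) = (4,6) ∈ E(G2) ✓
  (0,5) → (φ(0),φ(5)) = (0,4) ∈ E(G2) ✓
  (1,2) → (φ(1),φ(2)) = (3,5) ∈ E(G2) ✓
  (3,5) → (φ(3),φ(5)) = (0,6) ∈ E(G2) ✓
  (3,6) → (φ(3),φ(6)) = (2,6) ∈ E(G2) ✓
All 5 edges of G1 map to edges of G2, and |E(G1)| = |E(G2)| = 5, so φ is a bijection on edges as well as vertices. Hence G1 ≅ G2.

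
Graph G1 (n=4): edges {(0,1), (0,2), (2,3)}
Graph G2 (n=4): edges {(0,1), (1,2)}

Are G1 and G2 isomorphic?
No, not isomorphic

The graphs are NOT isomorphic.

Connected components of G1: 1 component(s) with vertex sets [[0, 1, 2, 3]], sizes [4].
Connected components of G2: 2 component(s) with vertex sets [[3], [0, 1, 2]], sizes [1, 3].
The number of connected components (and the multiset of component sizes) is an isomorphism invariant — an isomorphism maps each component of G1 bijectively onto a component of G2. Since G1 has 1 component(s) and G2 has 2, they cannot be isomorphic.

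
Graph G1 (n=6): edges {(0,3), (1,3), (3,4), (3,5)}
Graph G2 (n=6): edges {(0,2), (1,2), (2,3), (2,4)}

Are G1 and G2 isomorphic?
Yes, isomorphic

The graphs are isomorphic.
One valid mapping φ: V(G1) → V(G2): 0→4, 1→0, 2→5, 3→2, 4→3, 5→1

Verify φ preserves adjacency — for each edge of G1, its image is an edge of G2:
  (0,3) → (φ(0),φ(3)) = (2,4) ∈ E(G2) ✓
  (1,3) → (φ(1),φ(3)) = (0,2) ∈ E(G2) ✓
  (3,4) → (φ(3),φ(4)) = (2,3) ∈ E(G2) ✓
  (3,5) → (φ(3),φ(5)) = (1,2) ∈ E(G2) ✓
All 4 edges of G1 map to edges of G2, and |E(G1)| = |E(G2)| = 4, so φ is a bijection on edges as well as vertices. Hence G1 ≅ G2.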